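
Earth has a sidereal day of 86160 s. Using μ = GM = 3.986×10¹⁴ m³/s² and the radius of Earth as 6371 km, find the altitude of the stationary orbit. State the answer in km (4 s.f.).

A synchronous orbit has period T, so by Kepler's third law a = (μT²/4π²)^(1/3).
μT²/4π² = 3.986×10¹⁴ × (8.616×10⁴)² / 39.48 = 7.495×10²² m³.
a = 4.216×10⁷ m = 42163 km.
Altitude h = a − R = 42163 − 6371 = 35792 km.

h_sync ≈ 35790 km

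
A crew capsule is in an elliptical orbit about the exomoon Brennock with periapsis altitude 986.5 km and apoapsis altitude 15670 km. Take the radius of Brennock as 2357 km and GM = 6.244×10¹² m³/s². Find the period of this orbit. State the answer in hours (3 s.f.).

r_p = 2357 + 986.5 = 3343.5 km = 3.3435×10⁶ m.
r_a = 2357 + 15670 = 18027 km = 1.8027×10⁷ m.
Semi-major axis a = (r_p + r_a)/2 = (3343.5 + 18027)/2 = 10685 km = 1.069×10⁷ m.
By Kepler's third law T = 2π√(a³/μ) = 2π × 1.398×10⁴ = 8.783×10⁴ s.
= 24.40 hours.

T ≈ 24.4 hours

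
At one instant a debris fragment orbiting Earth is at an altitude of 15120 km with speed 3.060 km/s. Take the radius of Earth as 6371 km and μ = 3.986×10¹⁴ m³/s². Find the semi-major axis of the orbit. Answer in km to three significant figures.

a ≈ 14400 km

r = 6371 + 15120 = 21491 km = 2.149×10⁷ m.
Specific orbital energy ε = v²/2 − μ/r = (3060)²/2 − 3.986×10¹⁴/2.149×10⁷ = -1.387×10⁷ J/kg.
Since ε = −μ/(2a), a = −μ/(2ε) = 1.437×10⁷ m = 14374 km.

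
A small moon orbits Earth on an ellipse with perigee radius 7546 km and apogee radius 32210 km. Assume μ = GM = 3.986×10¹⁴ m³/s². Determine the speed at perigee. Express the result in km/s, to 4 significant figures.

Semi-major axis a = (r_p + r_a)/2 = 19878 km = 1.988×10⁷ m.
Vis-viva: v² = μ(2/r − 1/a) = 3.986×10¹⁴ × (2.650×10⁻⁷ − 5.031×10⁻⁸) = 8.559×10⁷ m²/s².
v = 9252 m/s = 9.252 km/s.

v ≈ 9.252 km/s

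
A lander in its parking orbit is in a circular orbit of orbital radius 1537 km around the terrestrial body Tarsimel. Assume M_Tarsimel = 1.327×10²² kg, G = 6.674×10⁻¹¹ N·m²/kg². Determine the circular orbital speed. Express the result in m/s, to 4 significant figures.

μ = GM = 6.674×10⁻¹¹ × 1.327×10²² = 8.856×10¹¹ m³/s².
r = 1537 km = 1.537×10⁶ m.
For a circular orbit v = √(μ/r) = √(8.856×10¹¹ / 1.537×10⁶) = √(5.762×10⁵) = 759.1 m/s.

v ≈ 759.1 m/s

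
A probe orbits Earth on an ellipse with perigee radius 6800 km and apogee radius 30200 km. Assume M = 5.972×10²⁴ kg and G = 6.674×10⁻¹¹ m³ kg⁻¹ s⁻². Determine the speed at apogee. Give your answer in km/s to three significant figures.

v ≈ 2.20 km/s

μ = GM = 6.674×10⁻¹¹ × 5.972×10²⁴ = 3.986×10¹⁴ m³/s².
Semi-major axis a = (r_p + r_a)/2 = 18500 km = 1.850×10⁷ m.
Vis-viva: v² = μ(2/r − 1/a) = 3.986×10¹⁴ × (6.623×10⁻⁸ − 5.405×10⁻⁸) = 4.851×10⁶ m²/s².
v = 2203 m/s = 2.203 km/s.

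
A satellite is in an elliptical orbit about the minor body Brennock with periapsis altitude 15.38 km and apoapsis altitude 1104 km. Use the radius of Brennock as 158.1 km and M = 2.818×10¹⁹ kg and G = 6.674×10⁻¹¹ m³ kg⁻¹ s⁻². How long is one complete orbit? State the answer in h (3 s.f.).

T ≈ 24.5 h

μ = GM = 6.674×10⁻¹¹ × 2.818×10¹⁹ = 1.881×10⁹ m³/s².
r_p = 158.1 + 15.38 = 173.48 km = 1.7348×10⁵ m.
r_a = 158.1 + 1104 = 1262.1 km = 1.2621×10⁶ m.
Semi-major axis a = (r_p + r_a)/2 = (173.48 + 1262.1)/2 = 717.79 km = 7.178×10⁵ m.
By Kepler's third law T = 2π√(a³/μ) = 2π × 1.402×10⁴ = 8.811×10⁴ s.
= 24.47 h.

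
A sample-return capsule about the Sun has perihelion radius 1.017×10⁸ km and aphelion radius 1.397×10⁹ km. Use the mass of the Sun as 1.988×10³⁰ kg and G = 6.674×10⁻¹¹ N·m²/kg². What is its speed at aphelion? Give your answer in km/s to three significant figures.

μ = GM = 6.674×10⁻¹¹ × 1.988×10³⁰ = 1.327×10²⁰ m³/s².
Semi-major axis a = (r_p + r_a)/2 = 7.4935×10⁸ km = 7.494×10¹¹ m.
Vis-viva: v² = μ(2/r − 1/a) = 1.327×10²⁰ × (1.432×10⁻¹² − 1.334×10⁻¹²) = 1.289×10⁷ m²/s².
v = 3590 m/s = 3.590 km/s.

v ≈ 3.59 km/s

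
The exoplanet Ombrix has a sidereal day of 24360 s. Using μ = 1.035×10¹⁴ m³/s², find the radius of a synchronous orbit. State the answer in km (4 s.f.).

A synchronous orbit has period T, so by Kepler's third law a = (μT²/4π²)^(1/3).
μT²/4π² = 1.035×10¹⁴ × (2.436×10⁴)² / 39.48 = 1.556×10²¹ m³.
a = 1.159×10⁷ m = 11587 km.

r_sync ≈ 11590 km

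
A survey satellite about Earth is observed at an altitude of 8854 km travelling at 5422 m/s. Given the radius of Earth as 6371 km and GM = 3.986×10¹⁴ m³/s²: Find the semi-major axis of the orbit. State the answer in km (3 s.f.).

a ≈ 17400 km

r = 6371 + 8854 = 15225 km = 1.522×10⁷ m.
Vis-viva rearranged: 1/a = 2/r − v²/μ = 1.314×10⁻⁷ − 7.375×10⁻⁸ = 5.761×10⁻⁸ m⁻¹.
a = 1.736×10⁷ m = 17358 km.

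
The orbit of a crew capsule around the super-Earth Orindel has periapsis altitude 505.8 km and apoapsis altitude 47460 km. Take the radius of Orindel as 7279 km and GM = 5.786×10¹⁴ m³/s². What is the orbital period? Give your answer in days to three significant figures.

r_p = 7279 + 505.8 = 7784.8 km = 7.7848×10⁶ m.
r_a = 7279 + 47460 = 54739 km = 5.4739×10⁷ m.
Semi-major axis a = (r_p + r_a)/2 = (7784.8 + 54739)/2 = 31262 km = 3.126×10⁷ m.
By Kepler's third law T = 2π√(a³/μ) = 2π × 7.267×10³ = 4.566×10⁴ s.
= 0.5284 days.

T ≈ 0.528 days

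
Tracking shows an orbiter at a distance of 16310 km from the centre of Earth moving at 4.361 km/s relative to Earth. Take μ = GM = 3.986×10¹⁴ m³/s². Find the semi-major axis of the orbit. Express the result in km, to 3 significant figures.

a ≈ 13300 km

r = 1.631×10⁷ m.
Specific orbital energy ε = v²/2 − μ/r = (4361)²/2 − 3.986×10¹⁴/1.631×10⁷ = -1.493×10⁷ J/kg.
Since ε = −μ/(2a), a = −μ/(2ε) = 1.335×10⁷ m = 13349 km.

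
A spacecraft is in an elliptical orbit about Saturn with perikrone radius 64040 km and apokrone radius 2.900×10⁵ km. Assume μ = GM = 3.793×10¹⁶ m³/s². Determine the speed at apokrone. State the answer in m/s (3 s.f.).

Semi-major axis a = (r_p + r_a)/2 = 1.7702×10⁵ km = 1.770×10⁸ m.
Vis-viva: v² = μ(2/r − 1/a) = 3.793×10¹⁶ × (6.897×10⁻⁹ − 5.649×10⁻⁹) = 4.732×10⁷ m²/s².
v = 6879 m/s.

v ≈ 6880 m/s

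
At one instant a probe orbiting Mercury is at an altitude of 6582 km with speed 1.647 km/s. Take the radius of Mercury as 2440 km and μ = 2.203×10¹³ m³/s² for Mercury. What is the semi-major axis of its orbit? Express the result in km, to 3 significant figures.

r = 2440 + 6582 = 9022.0 km = 9.022×10⁶ m.
Vis-viva rearranged: 1/a = 2/r − v²/μ = 2.217×10⁻⁷ − 1.231×10⁻⁷ = 9.855×10⁻⁸ m⁻¹.
a = 1.015×10⁷ m = 10147 km.

a ≈ 10100 km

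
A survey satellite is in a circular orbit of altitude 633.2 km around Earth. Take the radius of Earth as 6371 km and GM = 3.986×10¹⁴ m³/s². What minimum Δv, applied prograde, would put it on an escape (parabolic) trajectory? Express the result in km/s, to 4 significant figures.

Δv ≈ 3.125 km/s

r = 6371 + 633.2 = 7004.2 km = 7.0042×10⁶ m.
Circular speed v_c = √(μ/r) = 7544 m/s.
Escape speed v_esc = √(2μ/r) = √2 × v_c = 10670 m/s.
Δv = v_esc − v_c = 3125 m/s = 3.125 km/s.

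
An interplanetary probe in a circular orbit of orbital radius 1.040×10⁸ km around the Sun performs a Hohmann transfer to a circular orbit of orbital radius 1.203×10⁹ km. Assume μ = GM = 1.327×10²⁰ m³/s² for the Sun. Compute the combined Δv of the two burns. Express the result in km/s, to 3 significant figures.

Δv_total ≈ 19.1 km/s

r₁ = 1.040×10⁸ km = 1.040×10¹¹ m.
r₂ = 1.203×10⁹ km = 1.203×10¹² m.
Transfer ellipse a_t = (r₁ + r₂)/2 = 6.535×10¹¹ m.
At r₁: circular v_c1 = √(μ/r₁) = 35720 m/s; transfer-perihelion v_p = √[μ(2/r₁ − 1/a_t)] = 48470 m/s.
Δv₁ = v_p − v_c1 = 12740 m/s.
At r₂: circular v_c2 = √(μ/r₂) = 10500 m/s; transfer-aphelion v_a = √[μ(2/r₂ − 1/a_t)] = 4190 m/s.
Δv₂ = v_c2 − v_a = 6313 m/s.
Total Δv = Δv₁ + Δv₂ = 19060 m/s = 19.06 km/s.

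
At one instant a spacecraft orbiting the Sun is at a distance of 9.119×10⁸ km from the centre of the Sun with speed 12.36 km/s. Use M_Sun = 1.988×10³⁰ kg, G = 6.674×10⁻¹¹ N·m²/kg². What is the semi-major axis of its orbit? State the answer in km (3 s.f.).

μ = GM = 6.674×10⁻¹¹ × 1.988×10³⁰ = 1.327×10²⁰ m³/s².
r = 9.119×10¹¹ m.
Specific orbital energy ε = v²/2 − μ/r = (12360)²/2 − 1.327×10²⁰/9.119×10¹¹ = -6.911×10⁷ J/kg.
Since ε = −μ/(2a), a = −μ/(2ε) = 9.599×10¹¹ m = 9.5988×10⁸ km.

a ≈ 9.60×10⁸ km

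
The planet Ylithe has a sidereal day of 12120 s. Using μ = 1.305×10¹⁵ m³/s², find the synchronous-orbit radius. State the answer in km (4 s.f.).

r_sync ≈ 16930 km

A synchronous orbit has period T, so by Kepler's third law a = (μT²/4π²)^(1/3).
μT²/4π² = 1.305×10¹⁵ × (1.212×10⁴)² / 39.48 = 4.856×10²¹ m³.
a = 1.693×10⁷ m = 16934 km.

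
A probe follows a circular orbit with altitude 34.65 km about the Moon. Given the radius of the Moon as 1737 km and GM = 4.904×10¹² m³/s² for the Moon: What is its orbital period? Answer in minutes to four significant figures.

r = 1737 + 34.65 = 1771.7 km = 1.7716×10⁶ m.
Kepler's third law: T = 2π√(r³/μ) = 2π√((1.772×10⁶)³ / 4.904×10¹²).
r³/μ = 1.134×10⁶ s², so T = 2π × 1.065×10³ = 6.691×10³ s.
Converting: 6.691×10³ s ÷ 60.00 = 111.5 minutes.

T ≈ 111.5 minutes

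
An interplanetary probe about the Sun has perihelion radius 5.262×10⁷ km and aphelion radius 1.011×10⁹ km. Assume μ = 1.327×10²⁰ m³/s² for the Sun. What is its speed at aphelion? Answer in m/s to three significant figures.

Semi-major axis a = (r_p + r_a)/2 = 5.3181×10⁸ km = 5.318×10¹¹ m.
Vis-viva: v² = μ(2/r − 1/a) = 1.327×10²⁰ × (1.978×10⁻¹² − 1.880×10⁻¹²) = 1.299×10⁷ m²/s².
v = 3604 m/s.

v ≈ 3600 m/s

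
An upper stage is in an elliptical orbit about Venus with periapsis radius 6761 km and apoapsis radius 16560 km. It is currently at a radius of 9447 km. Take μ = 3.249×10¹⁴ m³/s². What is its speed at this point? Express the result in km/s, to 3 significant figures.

Semi-major axis a = (r_p + r_a)/2 = 11660 km = 1.166×10⁷ m.
Vis-viva: v² = μ(2/r − 1/a) = 3.249×10¹⁴ × (2.117×10⁻⁷ − 8.576×10⁻⁸) = 4.092×10⁷ m²/s².
v = 6397 m/s = 6.397 km/s.

v ≈ 6.40 km/s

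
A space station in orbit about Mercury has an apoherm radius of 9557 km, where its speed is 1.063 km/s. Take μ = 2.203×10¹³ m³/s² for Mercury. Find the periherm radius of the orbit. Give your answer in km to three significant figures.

periherm radius ≈ 3100 km

r_a = 9.557×10⁶ m.
Specific energy ε = v²/2 − μ/r = -1.740×10⁶ J/kg, so a = −μ/(2ε) = 6.330×10⁶ m.
The apsides satisfy r_p + r_a = 2a, so the periherm radius is 2a − r_a = 3.103×10⁶ m = 3103.0 km.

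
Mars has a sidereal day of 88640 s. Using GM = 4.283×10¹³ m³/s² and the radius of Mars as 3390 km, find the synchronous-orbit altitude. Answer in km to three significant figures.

A synchronous orbit has period T, so by Kepler's third law a = (μT²/4π²)^(1/3).
μT²/4π² = 4.283×10¹³ × (8.864×10⁴)² / 39.48 = 8.524×10²¹ m³.
a = 2.043×10⁷ m = 20428 km.
Altitude h = a − R = 20428 − 3390 = 17038 km.

h_sync ≈ 17000 km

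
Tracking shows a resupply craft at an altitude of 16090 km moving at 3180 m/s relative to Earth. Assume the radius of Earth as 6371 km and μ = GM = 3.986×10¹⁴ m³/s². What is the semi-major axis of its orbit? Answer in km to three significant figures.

r = 6371 + 16090 = 22461 km = 2.246×10⁷ m.
Vis-viva rearranged: 1/a = 2/r − v²/μ = 8.904×10⁻⁸ − 2.537×10⁻⁸ = 6.367×10⁻⁸ m⁻¹.
a = 1.571×10⁷ m = 15705 km.

a ≈ 15700 km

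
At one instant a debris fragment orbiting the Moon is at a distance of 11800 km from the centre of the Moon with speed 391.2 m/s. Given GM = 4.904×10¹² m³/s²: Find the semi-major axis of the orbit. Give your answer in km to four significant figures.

r = 1.180×10⁷ m.
Vis-viva rearranged: 1/a = 2/r − v²/μ = 1.695×10⁻⁷ − 3.121×10⁻⁸ = 1.383×10⁻⁷ m⁻¹.
a = 7.231×10⁶ m = 7231.4 km.

a ≈ 7231 km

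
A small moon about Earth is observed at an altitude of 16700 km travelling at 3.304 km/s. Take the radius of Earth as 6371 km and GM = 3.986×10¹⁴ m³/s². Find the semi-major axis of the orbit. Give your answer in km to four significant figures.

r = 6371 + 16700 = 23071 km = 2.307×10⁷ m.
Specific orbital energy ε = v²/2 − μ/r = (3304)²/2 − 3.986×10¹⁴/2.307×10⁷ = -1.182×10⁷ J/kg.
Since ε = −μ/(2a), a = −μ/(2ε) = 1.686×10⁷ m = 16863 km.

a ≈ 16860 km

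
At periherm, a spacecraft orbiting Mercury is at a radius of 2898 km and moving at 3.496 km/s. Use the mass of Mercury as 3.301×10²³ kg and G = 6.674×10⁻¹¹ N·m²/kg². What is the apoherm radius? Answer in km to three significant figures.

μ = GM = 6.674×10⁻¹¹ × 3.301×10²³ = 2.203×10¹³ m³/s².
r_p = 2.898×10⁶ m.
Specific energy ε = v²/2 − μ/r = -1.491×10⁶ J/kg, so a = −μ/(2ε) = 7.388×10⁶ m.
The apsides satisfy r_p + r_a = 2a, so the apoherm radius is 2a − r_p = 1.188×10⁷ m = 11877 km.

apoherm radius ≈ 11900 km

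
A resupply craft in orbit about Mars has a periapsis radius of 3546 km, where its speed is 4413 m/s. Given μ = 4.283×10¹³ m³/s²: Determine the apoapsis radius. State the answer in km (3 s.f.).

r_p = 3.546×10⁶ m.
Specific energy ε = v²/2 − μ/r = -2.341×10⁶ J/kg, so a = −μ/(2ε) = 9.147×10⁶ m.
The apsides satisfy r_p + r_a = 2a, so the apoapsis radius is 2a − r_p = 1.475×10⁷ m = 14749 km.

apoapsis radius ≈ 14700 km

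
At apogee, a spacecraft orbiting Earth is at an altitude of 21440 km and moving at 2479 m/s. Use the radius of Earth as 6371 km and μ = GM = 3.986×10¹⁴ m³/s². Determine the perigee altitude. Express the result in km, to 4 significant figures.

r_a = 6371 + 21440 = 27811 km = 2.781×10⁷ m.
Specific energy ε = v²/2 − μ/r = -1.126×10⁷ J/kg, so a = −μ/(2ε) = 1.770×10⁷ m.
The apsides satisfy r_p + r_a = 2a, so the perigee radius is 2a − r_a = 7.589×10⁶ m = 7589.5 km.
Perigee altitude = 7589.5 − 6371 = 1218.5 km.

perigee altitude ≈ 1218 km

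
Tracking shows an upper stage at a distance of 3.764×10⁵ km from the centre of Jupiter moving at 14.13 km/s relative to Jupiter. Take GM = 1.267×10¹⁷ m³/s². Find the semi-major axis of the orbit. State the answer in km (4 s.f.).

a ≈ 2.675×10⁵ km

r = 3.764×10⁸ m.
Vis-viva rearranged: 1/a = 2/r − v²/μ = 5.313×10⁻⁹ − 1.576×10⁻⁹ = 3.738×10⁻⁹ m⁻¹.
a = 2.675×10⁸ m = 2.6755×10⁵ km.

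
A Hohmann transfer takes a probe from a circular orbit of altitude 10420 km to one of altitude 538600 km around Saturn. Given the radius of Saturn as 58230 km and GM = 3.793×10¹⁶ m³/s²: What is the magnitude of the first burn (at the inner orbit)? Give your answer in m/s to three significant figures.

r₁ = 58230 + 10420 = 68650 km = 6.8650×10⁷ m.
r₂ = 58230 + 538600 = 596830 km = 5.9683×10⁸ m.
Transfer ellipse a_t = (r₁ + r₂)/2 = 3.327×10⁸ m.
At r₁: circular v_c1 = √(μ/r₁) = 23510 m/s; transfer-perikrone v_p = √[μ(2/r₁ − 1/a_t)] = 31480 m/s.
Δv₁ = v_p − v_c1 = 7975 m/s.

Δv ≈ 7980 m/s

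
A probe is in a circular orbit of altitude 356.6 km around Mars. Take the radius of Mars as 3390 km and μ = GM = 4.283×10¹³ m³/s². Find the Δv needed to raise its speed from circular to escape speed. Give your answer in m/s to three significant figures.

Δv ≈ 1400 m/s

r = 3390 + 356.6 = 3746.6 km = 3.7466×10⁶ m.
Circular speed v_c = √(μ/r) = 3381 m/s.
Escape speed v_esc = √(2μ/r) = √2 × v_c = 4782 m/s.
Δv = v_esc − v_c = 1400 m/s.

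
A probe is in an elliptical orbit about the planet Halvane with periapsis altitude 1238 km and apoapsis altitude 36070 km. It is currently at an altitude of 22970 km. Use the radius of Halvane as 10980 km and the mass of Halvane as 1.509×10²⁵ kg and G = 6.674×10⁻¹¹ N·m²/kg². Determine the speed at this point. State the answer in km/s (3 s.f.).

μ = GM = 6.674×10⁻¹¹ × 1.509×10²⁵ = 1.007×10¹⁵ m³/s².
r_p = 10980 + 1238 = 12218 km = 1.2218×10⁷ m.
r_a = 10980 + 36070 = 47050 km = 4.7050×10⁷ m.
r = 10980 + 22970 = 33950 km = 3.395×10⁷ m.
Semi-major axis a = (r_p + r_a)/2 = 29634 km = 2.963×10⁷ m.
Vis-viva: v² = μ(2/r − 1/a) = 1.007×10¹⁵ × (5.891×10⁻⁸ − 3.375×10⁻⁸) = 2.534×10⁷ m²/s².
v = 5034 m/s = 5.034 km/s.

v ≈ 5.03 km/s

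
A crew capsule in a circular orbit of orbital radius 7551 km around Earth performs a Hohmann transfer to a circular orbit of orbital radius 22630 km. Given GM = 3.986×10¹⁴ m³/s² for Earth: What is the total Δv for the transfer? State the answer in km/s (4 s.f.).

r₁ = 7551 km = 7.551×10⁶ m.
r₂ = 22630 km = 2.263×10⁷ m.
Transfer ellipse a_t = (r₁ + r₂)/2 = 1.509×10⁷ m.
At r₁: circular v_c1 = √(μ/r₁) = 7266 m/s; transfer-perigee v_p = √[μ(2/r₁ − 1/a_t)] = 8897 m/s.
Δv₁ = v_p − v_c1 = 1632 m/s.
At r₂: circular v_c2 = √(μ/r₂) = 4197 m/s; transfer-apogee v_a = √[μ(2/r₂ − 1/a_t)] = 2969 m/s.
Δv₂ = v_c2 − v_a = 1228 m/s.
Total Δv = Δv₁ + Δv₂ = 2860 m/s = 2.860 km/s.

Δv_total ≈ 2.860 km/s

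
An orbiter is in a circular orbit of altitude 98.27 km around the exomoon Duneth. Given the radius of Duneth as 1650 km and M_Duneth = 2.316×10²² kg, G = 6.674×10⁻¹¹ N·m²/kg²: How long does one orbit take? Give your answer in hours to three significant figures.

T ≈ 3.25 hours

μ = GM = 6.674×10⁻¹¹ × 2.316×10²² = 1.546×10¹² m³/s².
r = 1650 + 98.27 = 1748.3 km = 1.7483×10⁶ m.
Kepler's third law: T = 2π√(r³/μ) = 2π√((1.748×10⁶)³ / 1.546×10¹²).
r³/μ = 3.457×10⁶ s², so T = 2π × 1.859×10³ = 1.168×10⁴ s.
Converting: 1.168×10⁴ s ÷ 3600 = 3.245 hours.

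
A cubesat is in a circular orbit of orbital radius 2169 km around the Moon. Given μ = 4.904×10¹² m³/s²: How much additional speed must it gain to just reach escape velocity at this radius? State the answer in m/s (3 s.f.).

Δv ≈ 623 m/s

r = 2169 km = 2.169×10⁶ m.
Circular speed v_c = √(μ/r) = 1504 m/s.
Escape speed v_esc = √(2μ/r) = √2 × v_c = 2126 m/s.
Δv = v_esc − v_c = 622.8 m/s.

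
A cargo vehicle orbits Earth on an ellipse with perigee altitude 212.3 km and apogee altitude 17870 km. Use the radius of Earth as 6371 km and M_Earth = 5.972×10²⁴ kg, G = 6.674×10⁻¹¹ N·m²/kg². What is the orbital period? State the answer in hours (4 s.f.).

T ≈ 5.290 hours

μ = GM = 6.674×10⁻¹¹ × 5.972×10²⁴ = 3.986×10¹⁴ m³/s².
r_p = 6371 + 212.3 = 6583.3 km = 6.5833×10⁶ m.
r_a = 6371 + 17870 = 24241 km = 2.4241×10⁷ m.
Semi-major axis a = (r_p + r_a)/2 = (6583.3 + 24241)/2 = 15412 km = 1.541×10⁷ m.
By Kepler's third law T = 2π√(a³/μ) = 2π × 3.031×10³ = 1.904×10⁴ s.
= 5.290 hours.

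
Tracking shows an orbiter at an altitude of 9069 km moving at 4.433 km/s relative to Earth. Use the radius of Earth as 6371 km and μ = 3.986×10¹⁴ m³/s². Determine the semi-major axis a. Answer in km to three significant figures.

r = 6371 + 9069 = 15440 km = 1.544×10⁷ m.
Vis-viva rearranged: 1/a = 2/r − v²/μ = 1.295×10⁻⁷ − 4.930×10⁻⁸ = 8.023×10⁻⁸ m⁻¹.
a = 1.246×10⁷ m = 12464 km.

a ≈ 12500 km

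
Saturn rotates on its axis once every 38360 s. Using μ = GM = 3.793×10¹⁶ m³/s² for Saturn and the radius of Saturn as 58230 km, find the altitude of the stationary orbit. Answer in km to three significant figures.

A synchronous orbit has period T, so by Kepler's third law a = (μT²/4π²)^(1/3).
μT²/4π² = 3.793×10¹⁶ × (3.836×10⁴)² / 39.48 = 1.414×10²⁴ m³.
a = 1.122×10⁸ m = 1.1223×10⁵ km.
Altitude h = a − R = 1.1223×10⁵ − 58230 = 54005 km.

h_sync ≈ 54000 km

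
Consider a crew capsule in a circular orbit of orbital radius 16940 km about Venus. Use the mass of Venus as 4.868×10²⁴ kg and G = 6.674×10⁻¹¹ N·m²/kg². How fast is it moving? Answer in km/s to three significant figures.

v ≈ 4.38 km/s

μ = GM = 6.674×10⁻¹¹ × 4.868×10²⁴ = 3.249×10¹⁴ m³/s².
r = 16940 km = 1.694×10⁷ m.
For a circular orbit v = √(μ/r) = √(3.249×10¹⁴ / 1.694×10⁷) = √(1.918×10⁷) = 4379 m/s.
That is 4.379 km/s.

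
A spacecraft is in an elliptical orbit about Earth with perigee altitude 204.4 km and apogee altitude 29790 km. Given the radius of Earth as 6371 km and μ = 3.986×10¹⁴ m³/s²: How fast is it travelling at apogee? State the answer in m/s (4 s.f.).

v ≈ 1842 m/s

r_p = 6371 + 204.4 = 6575.4 km = 6.5754×10⁶ m.
r_a = 6371 + 29790 = 36161 km = 3.6161×10⁷ m.
Semi-major axis a = (r_p + r_a)/2 = 21368 km = 2.137×10⁷ m.
Vis-viva: v² = μ(2/r − 1/a) = 3.986×10¹⁴ × (5.531×10⁻⁸ − 4.680×10⁻⁸) = 3.392×10⁶ m²/s².
v = 1842 m/s.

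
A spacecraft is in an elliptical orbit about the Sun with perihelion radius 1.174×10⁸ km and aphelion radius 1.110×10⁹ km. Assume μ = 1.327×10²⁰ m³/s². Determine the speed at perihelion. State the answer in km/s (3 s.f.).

Semi-major axis a = (r_p + r_a)/2 = 6.1370×10⁸ km = 6.137×10¹¹ m.
Vis-viva: v² = μ(2/r − 1/a) = 1.327×10²⁰ × (1.704×10⁻¹¹ − 1.629×10⁻¹²) = 2.044×10⁹ m²/s².
v = 45220 m/s = 45.22 km/s.

v ≈ 45.2 km/s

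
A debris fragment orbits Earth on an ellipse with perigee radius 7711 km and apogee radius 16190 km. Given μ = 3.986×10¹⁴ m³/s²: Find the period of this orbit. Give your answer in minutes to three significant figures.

Semi-major axis a = (r_p + r_a)/2 = (7711.0 + 16190)/2 = 11950 km = 1.195×10⁷ m.
By Kepler's third law T = 2π√(a³/μ) = 2π × 2.069×10³ = 1.300×10⁴ s.
= 216.7 minutes.

T ≈ 217 minutes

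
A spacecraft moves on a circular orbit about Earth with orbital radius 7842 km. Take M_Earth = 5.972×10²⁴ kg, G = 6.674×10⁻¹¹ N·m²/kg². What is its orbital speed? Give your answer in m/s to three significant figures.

μ = GM = 6.674×10⁻¹¹ × 5.972×10²⁴ = 3.986×10¹⁴ m³/s².
r = 7842 km = 7.842×10⁶ m.
For a circular orbit v = √(μ/r) = √(3.986×10¹⁴ / 7.842×10⁶) = √(5.083×10⁷) = 7129 m/s.

v ≈ 7130 m/s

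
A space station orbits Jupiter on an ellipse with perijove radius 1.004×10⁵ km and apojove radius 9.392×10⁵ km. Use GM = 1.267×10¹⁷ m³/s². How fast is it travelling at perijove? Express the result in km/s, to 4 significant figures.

v ≈ 47.75 km/s

Semi-major axis a = (r_p + r_a)/2 = 5.1980×10⁵ km = 5.198×10⁸ m.
Vis-viva: v² = μ(2/r − 1/a) = 1.267×10¹⁷ × (1.992×10⁻⁸ − 1.924×10⁻⁹) = 2.280×10⁹ m²/s².
v = 47750 m/s = 47.75 km/s.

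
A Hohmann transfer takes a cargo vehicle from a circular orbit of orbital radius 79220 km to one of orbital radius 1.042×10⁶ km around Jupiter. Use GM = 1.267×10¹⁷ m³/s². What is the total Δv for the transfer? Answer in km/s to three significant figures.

r₁ = 79220 km = 7.922×10⁷ m.
r₂ = 1.042×10⁶ km = 1.042×10⁹ m.
Transfer ellipse a_t = (r₁ + r₂)/2 = 5.606×10⁸ m.
At r₁: circular v_c1 = √(μ/r₁) = 39990 m/s; transfer-perijove v_p = √[μ(2/r₁ − 1/a_t)] = 54520 m/s.
Δv₁ = v_p − v_c1 = 14530 m/s.
At r₂: circular v_c2 = √(μ/r₂) = 11030 m/s; transfer-apojove v_a = √[μ(2/r₂ − 1/a_t)] = 4145 m/s.
Δv₂ = v_c2 − v_a = 6882 m/s.
Total Δv = Δv₁ + Δv₂ = 21410 m/s = 21.41 km/s.

Δv_total ≈ 21.4 km/s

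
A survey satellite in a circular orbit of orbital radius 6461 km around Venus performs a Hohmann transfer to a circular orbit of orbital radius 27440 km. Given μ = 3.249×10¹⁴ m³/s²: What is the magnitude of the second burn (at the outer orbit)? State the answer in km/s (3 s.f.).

r₁ = 6461 km = 6.461×10⁶ m.
r₂ = 27440 km = 2.744×10⁷ m.
Transfer ellipse a_t = (r₁ + r₂)/2 = 1.695×10⁷ m.
At r₁: circular v_c1 = √(μ/r₁) = 7091 m/s; transfer-periapsis v_p = √[μ(2/r₁ − 1/a_t)] = 9022 m/s.
At r₂: circular v_c2 = √(μ/r₂) = 3441 m/s; transfer-apoapsis v_a = √[μ(2/r₂ − 1/a_t)] = 2124 m/s.
Δv₂ = v_c2 − v_a = 1317 m/s.
= 1.317 km/s.

Δv ≈ 1.32 km/s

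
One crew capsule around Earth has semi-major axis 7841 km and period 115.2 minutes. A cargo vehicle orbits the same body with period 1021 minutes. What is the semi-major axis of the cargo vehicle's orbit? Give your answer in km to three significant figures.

a₂ ≈ 33600 km

Kepler's third law: a³ ∝ T², so a₂ = a₁ (T₂/T₁)^(2/3).
T₂/T₁ = 8.863, (T₂/T₁)^(2/3) = 4.283.
a₂ = 7841 × 4.283 = 33580 km.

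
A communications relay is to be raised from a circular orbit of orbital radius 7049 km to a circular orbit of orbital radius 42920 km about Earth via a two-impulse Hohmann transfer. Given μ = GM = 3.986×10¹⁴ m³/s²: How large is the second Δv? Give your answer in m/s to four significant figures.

Δv ≈ 1429 m/s

r₁ = 7049 km = 7.049×10⁶ m.
r₂ = 42920 km = 4.292×10⁷ m.
Transfer ellipse a_t = (r₁ + r₂)/2 = 2.498×10⁷ m.
At r₁: circular v_c1 = √(μ/r₁) = 7520 m/s; transfer-perigee v_p = √[μ(2/r₁ − 1/a_t)] = 9856 m/s.
At r₂: circular v_c2 = √(μ/r₂) = 3047 m/s; transfer-apogee v_a = √[μ(2/r₂ − 1/a_t)] = 1619 m/s.
Δv₂ = v_c2 − v_a = 1429 m/s.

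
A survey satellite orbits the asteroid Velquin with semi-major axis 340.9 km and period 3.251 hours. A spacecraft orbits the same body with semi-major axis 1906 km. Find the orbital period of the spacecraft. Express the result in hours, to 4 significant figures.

Kepler's third law: T² ∝ a³, so T₂ = T₁ (a₂/a₁)^(3/2).
a₂/a₁ = 5.591, (a₂/a₁)^(3/2) = 13.22.
T₂ = 3.251 × 13.22 = 42.98 hours.

T₂ ≈ 42.98 hours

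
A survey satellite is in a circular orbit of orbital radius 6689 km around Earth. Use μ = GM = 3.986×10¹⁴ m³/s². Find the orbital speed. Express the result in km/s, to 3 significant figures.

v ≈ 7.72 km/s

r = 6689 km = 6.689×10⁶ m.
For a circular orbit v = √(μ/r) = √(3.986×10¹⁴ / 6.689×10⁶) = √(5.959×10⁷) = 7719 m/s.
That is 7.719 km/s.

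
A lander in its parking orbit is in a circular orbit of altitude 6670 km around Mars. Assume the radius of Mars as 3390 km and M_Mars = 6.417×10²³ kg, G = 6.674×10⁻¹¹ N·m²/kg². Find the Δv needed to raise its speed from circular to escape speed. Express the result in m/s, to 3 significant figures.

Δv ≈ 855 m/s

μ = GM = 6.674×10⁻¹¹ × 6.417×10²³ = 4.283×10¹³ m³/s².
r = 3390 + 6670 = 10060 km = 1.0060×10⁷ m.
Circular speed v_c = √(μ/r) = 2063 m/s.
Escape speed v_esc = √(2μ/r) = √2 × v_c = 2918 m/s.
Δv = v_esc − v_c = 854.6 m/s.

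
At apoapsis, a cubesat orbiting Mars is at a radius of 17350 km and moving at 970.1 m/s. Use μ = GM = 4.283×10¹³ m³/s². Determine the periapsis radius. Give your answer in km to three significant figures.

periapsis radius ≈ 4090 km

r_a = 1.735×10⁷ m.
Specific energy ε = v²/2 − μ/r = -1.998×10⁶ J/kg, so a = −μ/(2ε) = 1.072×10⁷ m.
The apsides satisfy r_p + r_a = 2a, so the periapsis radius is 2a − r_a = 4.086×10⁶ m = 4086.0 km.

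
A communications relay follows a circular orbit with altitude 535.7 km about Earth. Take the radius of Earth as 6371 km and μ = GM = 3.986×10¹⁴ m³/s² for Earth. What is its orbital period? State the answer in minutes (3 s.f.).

T ≈ 95.2 minutes

r = 6371 + 535.7 = 6906.7 km = 6.9067×10⁶ m.
Kepler's third law: T = 2π√(r³/μ) = 2π√((6.907×10⁶)³ / 3.986×10¹⁴).
r³/μ = 8.266×10⁵ s², so T = 2π × 9.092×10² = 5.712×10³ s.
Converting: 5.712×10³ s ÷ 60.00 = 95.21 minutes.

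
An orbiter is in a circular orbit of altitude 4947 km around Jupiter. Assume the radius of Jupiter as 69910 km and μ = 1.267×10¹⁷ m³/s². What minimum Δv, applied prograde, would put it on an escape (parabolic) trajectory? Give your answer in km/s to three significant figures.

Δv ≈ 17.0 km/s

r = 69910 + 4947 = 74857 km = 7.4857×10⁷ m.
Circular speed v_c = √(μ/r) = 41140 m/s.
Escape speed v_esc = √(2μ/r) = √2 × v_c = 58180 m/s.
Δv = v_esc − v_c = 17040 m/s = 17.04 km/s.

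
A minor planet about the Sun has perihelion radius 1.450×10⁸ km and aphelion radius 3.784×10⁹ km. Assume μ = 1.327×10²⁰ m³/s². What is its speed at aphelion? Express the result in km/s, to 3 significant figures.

Semi-major axis a = (r_p + r_a)/2 = 1.9645×10⁹ km = 1.964×10¹² m.
Vis-viva: v² = μ(2/r − 1/a) = 1.327×10²⁰ × (5.285×10⁻¹³ − 5.090×10⁻¹³) = 2.588×10⁶ m²/s².
v = 1609 m/s = 1.609 km/s.

v ≈ 1.61 km/s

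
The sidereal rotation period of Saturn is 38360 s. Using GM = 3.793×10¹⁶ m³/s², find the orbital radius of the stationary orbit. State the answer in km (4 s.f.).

A synchronous orbit has period T, so by Kepler's third law a = (μT²/4π²)^(1/3).
μT²/4π² = 3.793×10¹⁶ × (3.836×10⁴)² / 39.48 = 1.414×10²⁴ m³.
a = 1.122×10⁸ m = 1.1223×10⁵ km.

r_sync ≈ 1.122×10⁵ km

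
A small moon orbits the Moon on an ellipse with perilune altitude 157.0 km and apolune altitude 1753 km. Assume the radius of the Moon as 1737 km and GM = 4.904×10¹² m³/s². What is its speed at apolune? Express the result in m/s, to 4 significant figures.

r_p = 1737 + 157.0 = 1894.0 km = 1.8940×10⁶ m.
r_a = 1737 + 1753 = 3490.0 km = 3.4900×10⁶ m.
Semi-major axis a = (r_p + r_a)/2 = 2692.0 km = 2.692×10⁶ m.
Vis-viva: v² = μ(2/r − 1/a) = 4.904×10¹² × (5.731×10⁻⁷ − 3.715×10⁻⁷) = 9.886×10⁵ m²/s².
v = 994.3 m/s.

v ≈ 994.3 m/s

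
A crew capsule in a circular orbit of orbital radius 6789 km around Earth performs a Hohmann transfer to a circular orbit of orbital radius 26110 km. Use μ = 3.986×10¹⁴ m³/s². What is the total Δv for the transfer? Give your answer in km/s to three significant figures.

Δv_total ≈ 3.39 km/s

r₁ = 6789 km = 6.789×10⁶ m.
r₂ = 26110 km = 2.611×10⁷ m.
Transfer ellipse a_t = (r₁ + r₂)/2 = 1.645×10⁷ m.
At r₁: circular v_c1 = √(μ/r₁) = 7662 m/s; transfer-perigee v_p = √[μ(2/r₁ − 1/a_t)] = 9654 m/s.
Δv₁ = v_p − v_c1 = 1991 m/s.
At r₂: circular v_c2 = √(μ/r₂) = 3907 m/s; transfer-apogee v_a = √[μ(2/r₂ − 1/a_t)] = 2510 m/s.
Δv₂ = v_c2 − v_a = 1397 m/s.
Total Δv = Δv₁ + Δv₂ = 3388 m/s = 3.388 km/s.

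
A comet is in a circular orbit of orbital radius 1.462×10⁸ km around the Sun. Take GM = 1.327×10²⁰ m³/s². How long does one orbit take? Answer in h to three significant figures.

T ≈ 8470 h

r = 1.462×10⁸ km = 1.462×10¹¹ m.
Kepler's third law: T = 2π√(r³/μ) = 2π√((1.462×10¹¹)³ / 1.327×10²⁰).
r³/μ = 2.355×10¹³ s², so T = 2π × 4.853×10⁶ = 3.049×10⁷ s.
Converting: 3.049×10⁷ s ÷ 3600 = 8470 h.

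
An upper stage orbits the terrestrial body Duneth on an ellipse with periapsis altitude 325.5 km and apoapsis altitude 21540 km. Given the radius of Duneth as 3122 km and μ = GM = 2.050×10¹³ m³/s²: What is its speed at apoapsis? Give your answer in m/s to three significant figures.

v ≈ 452 m/s

r_p = 3122 + 325.5 = 3447.5 km = 3.4475×10⁶ m.
r_a = 3122 + 21540 = 24662 km = 2.4662×10⁷ m.
Semi-major axis a = (r_p + r_a)/2 = 14055 km = 1.405×10⁷ m.
Vis-viva: v² = μ(2/r − 1/a) = 2.050×10¹³ × (8.110×10⁻⁸ − 7.115×10⁻⁸) = 2.039×10⁵ m²/s².
v = 451.5 m/s.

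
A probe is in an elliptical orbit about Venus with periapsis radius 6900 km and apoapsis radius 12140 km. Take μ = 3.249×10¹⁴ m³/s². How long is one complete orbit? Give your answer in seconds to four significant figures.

Semi-major axis a = (r_p + r_a)/2 = (6900.0 + 12140)/2 = 9520.0 km = 9.520×10⁶ m.
By Kepler's third law T = 2π√(a³/μ) = 2π × 1.630×10³ = 1.024×10⁴ s.

T ≈ 10240 seconds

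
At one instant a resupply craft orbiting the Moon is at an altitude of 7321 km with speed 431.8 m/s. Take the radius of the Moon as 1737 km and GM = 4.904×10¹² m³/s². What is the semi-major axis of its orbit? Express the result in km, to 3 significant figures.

a ≈ 5470 km

r = 1737 + 7321 = 9058.0 km = 9.058×10⁶ m.
Vis-viva rearranged: 1/a = 2/r − v²/μ = 2.208×10⁻⁷ − 3.802×10⁻⁸ = 1.828×10⁻⁷ m⁻¹.
a = 5.471×10⁶ m = 5471.1 km.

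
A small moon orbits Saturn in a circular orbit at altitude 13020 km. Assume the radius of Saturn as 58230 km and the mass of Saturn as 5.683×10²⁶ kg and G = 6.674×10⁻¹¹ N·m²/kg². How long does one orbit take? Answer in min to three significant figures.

T ≈ 323 min

μ = GM = 6.674×10⁻¹¹ × 5.683×10²⁶ = 3.793×10¹⁶ m³/s².
r = 58230 + 13020 = 71250 km = 7.1250×10⁷ m.
Kepler's third law: T = 2π√(r³/μ) = 2π√((7.125×10⁷)³ / 3.793×10¹⁶).
r³/μ = 9.537×10⁶ s², so T = 2π × 3.088×10³ = 1.940×10⁴ s.
Converting: 1.940×10⁴ s ÷ 60.00 = 323.4 min.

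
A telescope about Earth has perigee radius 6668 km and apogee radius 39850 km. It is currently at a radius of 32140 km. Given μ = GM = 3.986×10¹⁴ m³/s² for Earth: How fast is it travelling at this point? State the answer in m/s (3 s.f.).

Semi-major axis a = (r_p + r_a)/2 = 23259 km = 2.326×10⁷ m.
Vis-viva: v² = μ(2/r − 1/a) = 3.986×10¹⁴ × (6.223×10⁻⁸ − 4.299×10⁻⁸) = 7.667×10⁶ m²/s².
v = 2769 m/s.

v ≈ 2770 m/s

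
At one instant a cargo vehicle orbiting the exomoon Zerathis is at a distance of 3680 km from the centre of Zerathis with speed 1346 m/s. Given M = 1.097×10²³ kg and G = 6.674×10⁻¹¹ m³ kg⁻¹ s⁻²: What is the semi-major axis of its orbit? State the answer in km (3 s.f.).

a ≈ 3380 km

μ = GM = 6.674×10⁻¹¹ × 1.097×10²³ = 7.321×10¹² m³/s².
r = 3.680×10⁶ m.
Vis-viva rearranged: 1/a = 2/r − v²/μ = 5.435×10⁻⁷ − 2.475×10⁻⁷ = 2.960×10⁻⁷ m⁻¹.
a = 3.378×10⁶ m = 3378.1 km.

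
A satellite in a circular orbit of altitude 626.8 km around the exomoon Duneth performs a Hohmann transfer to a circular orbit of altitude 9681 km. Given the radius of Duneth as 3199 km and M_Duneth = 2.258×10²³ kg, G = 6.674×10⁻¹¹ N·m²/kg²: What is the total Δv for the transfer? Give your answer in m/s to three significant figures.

Δv_total ≈ 829 m/s

μ = GM = 6.674×10⁻¹¹ × 2.258×10²³ = 1.507×10¹³ m³/s².
r₁ = 3199 + 626.8 = 3825.8 km = 3.8258×10⁶ m.
r₂ = 3199 + 9681 = 12880 km = 1.2880×10⁷ m.
Transfer ellipse a_t = (r₁ + r₂)/2 = 8.353×10⁶ m.
At r₁: circular v_c1 = √(μ/r₁) = 1985 m/s; transfer-periapsis v_p = √[μ(2/r₁ − 1/a_t)] = 2465 m/s.
Δv₁ = v_p − v_c1 = 479.8 m/s.
At r₂: circular v_c2 = √(μ/r₂) = 1082 m/s; transfer-apoapsis v_a = √[μ(2/r₂ − 1/a_t)] = 732.0 m/s.
Δv₂ = v_c2 − v_a = 349.6 m/s.
Total Δv = Δv₁ + Δv₂ = 829.5 m/s.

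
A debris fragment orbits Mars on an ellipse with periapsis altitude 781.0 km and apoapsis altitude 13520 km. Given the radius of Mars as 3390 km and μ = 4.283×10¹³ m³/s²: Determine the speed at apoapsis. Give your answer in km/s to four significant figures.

v ≈ 1.001 km/s

r_p = 3390 + 781.0 = 4171.0 km = 4.1710×10⁶ m.
r_a = 3390 + 13520 = 16910 km = 1.6910×10⁷ m.
Semi-major axis a = (r_p + r_a)/2 = 10540 km = 1.054×10⁷ m.
Vis-viva: v² = μ(2/r − 1/a) = 4.283×10¹³ × (1.183×10⁻⁷ − 9.487×10⁻⁸) = 1.002×10⁶ m²/s².
v = 1001 m/s = 1.001 km/s.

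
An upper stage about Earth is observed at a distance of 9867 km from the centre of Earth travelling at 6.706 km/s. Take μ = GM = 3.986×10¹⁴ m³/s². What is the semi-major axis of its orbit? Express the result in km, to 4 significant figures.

r = 9.867×10⁶ m.
Vis-viva rearranged: 1/a = 2/r − v²/μ = 2.027×10⁻⁷ − 1.128×10⁻⁷ = 8.987×10⁻⁸ m⁻¹.
a = 1.113×10⁷ m = 11127 km.

a ≈ 11130 km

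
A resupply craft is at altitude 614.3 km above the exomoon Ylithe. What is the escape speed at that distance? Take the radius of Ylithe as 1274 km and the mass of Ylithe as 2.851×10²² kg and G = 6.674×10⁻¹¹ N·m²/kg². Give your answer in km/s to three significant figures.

μ = GM = 6.674×10⁻¹¹ × 2.851×10²² = 1.903×10¹² m³/s².
r = 1274 + 614.3 = 1888.3 km = 1.8883×10⁶ m.
Escape speed v_esc = √(2μ/r) = √(2 × 1.903×10¹² / 1.888×10⁶) = √(2.015×10⁶) = 1420 m/s.
= 1.420 km/s.

v_esc ≈ 1.42 km/s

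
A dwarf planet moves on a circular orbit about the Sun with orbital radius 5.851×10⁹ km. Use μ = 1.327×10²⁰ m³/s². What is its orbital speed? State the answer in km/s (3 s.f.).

r = 5.851×10⁹ km = 5.851×10¹² m.
For a circular orbit v = √(μ/r) = √(1.327×10²⁰ / 5.851×10¹²) = √(2.268×10⁷) = 4762 m/s.
That is 4.762 km/s.

v ≈ 4.76 km/s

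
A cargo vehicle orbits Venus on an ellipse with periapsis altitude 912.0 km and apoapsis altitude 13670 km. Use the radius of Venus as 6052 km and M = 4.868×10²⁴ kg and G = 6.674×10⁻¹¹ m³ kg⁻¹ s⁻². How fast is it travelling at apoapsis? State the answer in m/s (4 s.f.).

v ≈ 2932 m/s

μ = GM = 6.674×10⁻¹¹ × 4.868×10²⁴ = 3.249×10¹⁴ m³/s².
r_p = 6052 + 912.0 = 6964.0 km = 6.9640×10⁶ m.
r_a = 6052 + 13670 = 19722 km = 1.9722×10⁷ m.
Semi-major axis a = (r_p + r_a)/2 = 13343 km = 1.334×10⁷ m.
Vis-viva: v² = μ(2/r − 1/a) = 3.249×10¹⁴ × (1.014×10⁻⁷ − 7.495×10⁻⁸) = 8.598×10⁶ m²/s².
v = 2932 m/s.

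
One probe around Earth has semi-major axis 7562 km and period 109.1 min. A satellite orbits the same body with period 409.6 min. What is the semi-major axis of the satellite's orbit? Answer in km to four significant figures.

a₂ ≈ 18270 km

Kepler's third law: a³ ∝ T², so a₂ = a₁ (T₂/T₁)^(2/3).
T₂/T₁ = 3.754, (T₂/T₁)^(2/3) = 2.416.
a₂ = 7562 × 2.416 = 18270 km.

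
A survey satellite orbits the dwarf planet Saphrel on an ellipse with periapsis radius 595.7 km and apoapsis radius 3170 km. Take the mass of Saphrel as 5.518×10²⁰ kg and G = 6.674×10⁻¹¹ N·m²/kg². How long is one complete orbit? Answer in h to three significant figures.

μ = GM = 6.674×10⁻¹¹ × 5.518×10²⁰ = 3.683×10¹⁰ m³/s².
Semi-major axis a = (r_p + r_a)/2 = (595.70 + 3170.0)/2 = 1882.8 km = 1.883×10⁶ m.
By Kepler's third law T = 2π√(a³/μ) = 2π × 1.346×10⁴ = 8.459×10⁴ s.
= 23.50 h.

T ≈ 23.5 h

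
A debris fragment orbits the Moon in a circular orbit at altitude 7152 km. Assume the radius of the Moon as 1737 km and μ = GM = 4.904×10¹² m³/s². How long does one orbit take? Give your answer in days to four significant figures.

r = 1737 + 7152 = 8889.0 km = 8.8890×10⁶ m.
Kepler's third law: T = 2π√(r³/μ) = 2π√((8.889×10⁶)³ / 4.904×10¹²).
r³/μ = 1.432×10⁸ s², so T = 2π × 1.197×10⁴ = 7.519×10⁴ s.
Converting: 7.519×10⁴ s ÷ 86400 = 0.8703 days.

T ≈ 0.8703 days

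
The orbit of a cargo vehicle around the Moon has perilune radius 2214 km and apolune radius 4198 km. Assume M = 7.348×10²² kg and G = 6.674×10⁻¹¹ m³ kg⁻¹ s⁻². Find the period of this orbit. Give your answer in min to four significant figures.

T ≈ 271.5 min

μ = GM = 6.674×10⁻¹¹ × 7.348×10²² = 4.904×10¹² m³/s².
Semi-major axis a = (r_p + r_a)/2 = (2214.0 + 4198.0)/2 = 3206.0 km = 3.206×10⁶ m.
By Kepler's third law T = 2π√(a³/μ) = 2π × 2.592×10³ = 1.629×10⁴ s.
= 271.5 min.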